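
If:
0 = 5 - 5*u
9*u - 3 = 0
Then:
No Solution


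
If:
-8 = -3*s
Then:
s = 8/3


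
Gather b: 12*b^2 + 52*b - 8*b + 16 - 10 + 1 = 12*b^2 + 44*b + 7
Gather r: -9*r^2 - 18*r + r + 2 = -9*r^2 - 17*r + 2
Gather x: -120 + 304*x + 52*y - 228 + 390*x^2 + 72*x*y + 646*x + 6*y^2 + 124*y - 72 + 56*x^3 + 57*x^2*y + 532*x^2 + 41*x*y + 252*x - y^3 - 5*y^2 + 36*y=56*x^3 + x^2*(57*y + 922) + x*(113*y + 1202) - y^3 + y^2 + 212*y - 420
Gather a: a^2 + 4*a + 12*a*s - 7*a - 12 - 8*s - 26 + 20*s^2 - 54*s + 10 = a^2 + a*(12*s - 3) + 20*s^2 - 62*s - 28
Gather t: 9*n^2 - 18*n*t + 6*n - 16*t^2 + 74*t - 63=9*n^2 + 6*n - 16*t^2 + t*(74 - 18*n) - 63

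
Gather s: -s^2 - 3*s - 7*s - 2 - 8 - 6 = -s^2 - 10*s - 16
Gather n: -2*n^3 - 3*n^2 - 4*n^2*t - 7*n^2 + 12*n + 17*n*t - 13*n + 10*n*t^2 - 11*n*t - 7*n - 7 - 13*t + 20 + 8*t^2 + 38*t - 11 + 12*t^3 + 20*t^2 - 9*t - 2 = -2*n^3 + n^2*(-4*t - 10) + n*(10*t^2 + 6*t - 8) + 12*t^3 + 28*t^2 + 16*t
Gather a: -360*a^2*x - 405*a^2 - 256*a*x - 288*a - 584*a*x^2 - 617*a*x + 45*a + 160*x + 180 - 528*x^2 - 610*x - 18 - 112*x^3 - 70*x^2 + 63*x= a^2*(-360*x - 405) + a*(-584*x^2 - 873*x - 243) - 112*x^3 - 598*x^2 - 387*x + 162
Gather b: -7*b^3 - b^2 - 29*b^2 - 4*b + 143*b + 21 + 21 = -7*b^3 - 30*b^2 + 139*b + 42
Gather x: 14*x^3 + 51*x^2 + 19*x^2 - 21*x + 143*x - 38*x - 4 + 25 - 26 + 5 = 14*x^3 + 70*x^2 + 84*x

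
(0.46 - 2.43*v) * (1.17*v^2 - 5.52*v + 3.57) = -2.8431*v^3 + 13.9518*v^2 - 11.2143*v + 1.6422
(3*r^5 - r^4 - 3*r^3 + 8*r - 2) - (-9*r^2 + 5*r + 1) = 3*r^5 - r^4 - 3*r^3 + 9*r^2 + 3*r - 3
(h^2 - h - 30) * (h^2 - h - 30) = h^4 - 2*h^3 - 59*h^2 + 60*h + 900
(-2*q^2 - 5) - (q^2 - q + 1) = -3*q^2 + q - 6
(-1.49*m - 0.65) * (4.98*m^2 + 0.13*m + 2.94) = -7.4202*m^3 - 3.4307*m^2 - 4.4651*m - 1.911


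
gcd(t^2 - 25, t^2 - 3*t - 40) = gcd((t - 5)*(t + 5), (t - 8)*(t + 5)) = t + 5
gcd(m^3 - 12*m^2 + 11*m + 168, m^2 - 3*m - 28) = m - 7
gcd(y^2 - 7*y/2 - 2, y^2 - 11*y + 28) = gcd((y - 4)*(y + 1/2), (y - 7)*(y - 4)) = y - 4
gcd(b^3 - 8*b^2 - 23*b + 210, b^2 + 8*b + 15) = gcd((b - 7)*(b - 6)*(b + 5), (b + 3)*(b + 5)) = b + 5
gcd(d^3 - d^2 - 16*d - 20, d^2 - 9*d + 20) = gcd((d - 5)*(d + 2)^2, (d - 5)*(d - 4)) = d - 5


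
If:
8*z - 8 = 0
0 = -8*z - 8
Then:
No Solution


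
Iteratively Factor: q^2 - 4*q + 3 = (q - 1)*(q - 3)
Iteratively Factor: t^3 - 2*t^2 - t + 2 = (t + 1)*(t^2 - 3*t + 2) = (t - 1)*(t + 1)*(t - 2)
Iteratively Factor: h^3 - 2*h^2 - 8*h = (h - 4)*(h^2 + 2*h) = h*(h - 4)*(h + 2)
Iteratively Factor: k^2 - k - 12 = (k - 4)*(k + 3)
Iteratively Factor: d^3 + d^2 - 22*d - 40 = (d + 4)*(d^2 - 3*d - 10) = (d - 5)*(d + 4)*(d + 2)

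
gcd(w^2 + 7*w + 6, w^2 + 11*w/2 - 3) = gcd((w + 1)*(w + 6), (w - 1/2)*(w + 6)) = w + 6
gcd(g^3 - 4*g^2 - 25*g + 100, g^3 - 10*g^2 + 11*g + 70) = g - 5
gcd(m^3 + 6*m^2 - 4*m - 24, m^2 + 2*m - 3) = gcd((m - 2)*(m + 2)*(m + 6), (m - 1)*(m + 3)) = 1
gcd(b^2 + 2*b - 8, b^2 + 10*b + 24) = b + 4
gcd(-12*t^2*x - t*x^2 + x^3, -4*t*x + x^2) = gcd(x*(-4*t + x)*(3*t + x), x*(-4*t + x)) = -4*t*x + x^2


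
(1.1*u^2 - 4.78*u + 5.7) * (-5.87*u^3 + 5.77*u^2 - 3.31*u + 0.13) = -6.457*u^5 + 34.4056*u^4 - 64.6806*u^3 + 48.8538*u^2 - 19.4884*u + 0.741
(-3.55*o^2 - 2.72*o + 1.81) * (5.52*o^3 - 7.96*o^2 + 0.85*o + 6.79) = -19.596*o^5 + 13.2436*o^4 + 28.6249*o^3 - 40.8241*o^2 - 16.9303*o + 12.2899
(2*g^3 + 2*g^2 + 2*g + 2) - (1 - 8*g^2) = 2*g^3 + 10*g^2 + 2*g + 1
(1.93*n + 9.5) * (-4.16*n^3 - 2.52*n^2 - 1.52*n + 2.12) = -8.0288*n^4 - 44.3836*n^3 - 26.8736*n^2 - 10.3484*n + 20.14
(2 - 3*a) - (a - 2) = 4 - 4*a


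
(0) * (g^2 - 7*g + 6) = 0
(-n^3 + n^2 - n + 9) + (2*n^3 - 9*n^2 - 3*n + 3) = n^3 - 8*n^2 - 4*n + 12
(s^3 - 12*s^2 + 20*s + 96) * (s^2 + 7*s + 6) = s^5 - 5*s^4 - 58*s^3 + 164*s^2 + 792*s + 576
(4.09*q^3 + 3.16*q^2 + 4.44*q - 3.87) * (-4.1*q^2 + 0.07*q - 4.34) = -16.769*q^5 - 12.6697*q^4 - 35.7334*q^3 + 2.4634*q^2 - 19.5405*q + 16.7958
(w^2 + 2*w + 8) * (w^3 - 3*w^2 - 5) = w^5 - w^4 + 2*w^3 - 29*w^2 - 10*w - 40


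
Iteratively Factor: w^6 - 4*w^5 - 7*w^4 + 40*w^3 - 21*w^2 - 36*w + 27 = (w + 3)*(w^5 - 7*w^4 + 14*w^3 - 2*w^2 - 15*w + 9) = (w - 1)*(w + 3)*(w^4 - 6*w^3 + 8*w^2 + 6*w - 9) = (w - 1)*(w + 1)*(w + 3)*(w^3 - 7*w^2 + 15*w - 9) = (w - 3)*(w - 1)*(w + 1)*(w + 3)*(w^2 - 4*w + 3) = (w - 3)*(w - 1)^2*(w + 1)*(w + 3)*(w - 3)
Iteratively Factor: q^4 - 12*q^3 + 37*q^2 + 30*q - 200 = (q - 5)*(q^3 - 7*q^2 + 2*q + 40) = (q - 5)*(q + 2)*(q^2 - 9*q + 20) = (q - 5)*(q - 4)*(q + 2)*(q - 5)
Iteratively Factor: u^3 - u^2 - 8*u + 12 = (u - 2)*(u^2 + u - 6) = (u - 2)^2*(u + 3)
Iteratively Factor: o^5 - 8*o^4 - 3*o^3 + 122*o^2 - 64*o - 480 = (o + 3)*(o^4 - 11*o^3 + 30*o^2 + 32*o - 160) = (o - 4)*(o + 3)*(o^3 - 7*o^2 + 2*o + 40) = (o - 5)*(o - 4)*(o + 3)*(o^2 - 2*o - 8) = (o - 5)*(o - 4)*(o + 2)*(o + 3)*(o - 4)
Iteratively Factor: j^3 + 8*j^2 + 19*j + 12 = (j + 1)*(j^2 + 7*j + 12) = (j + 1)*(j + 4)*(j + 3)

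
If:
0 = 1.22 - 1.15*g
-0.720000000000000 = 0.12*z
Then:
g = 1.06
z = -6.00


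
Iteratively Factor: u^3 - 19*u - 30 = (u - 5)*(u^2 + 5*u + 6) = (u - 5)*(u + 2)*(u + 3)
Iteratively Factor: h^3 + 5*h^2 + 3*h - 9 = (h - 1)*(h^2 + 6*h + 9) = (h - 1)*(h + 3)*(h + 3)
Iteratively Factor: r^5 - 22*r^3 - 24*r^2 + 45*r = (r + 3)*(r^4 - 3*r^3 - 13*r^2 + 15*r) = r*(r + 3)*(r^3 - 3*r^2 - 13*r + 15) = r*(r + 3)^2*(r^2 - 6*r + 5) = r*(r - 1)*(r + 3)^2*(r - 5)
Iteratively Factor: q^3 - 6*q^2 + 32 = (q + 2)*(q^2 - 8*q + 16) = (q - 4)*(q + 2)*(q - 4)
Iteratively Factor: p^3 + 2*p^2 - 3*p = (p - 1)*(p^2 + 3*p) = (p - 1)*(p + 3)*(p)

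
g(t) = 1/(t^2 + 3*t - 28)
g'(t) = (-2*t - 3)/(t^2 + 3*t - 28)^2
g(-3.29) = -0.04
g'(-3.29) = 0.00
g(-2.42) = -0.03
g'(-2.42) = 0.00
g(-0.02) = -0.04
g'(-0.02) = -0.00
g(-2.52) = -0.03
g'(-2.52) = 0.00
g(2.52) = -0.07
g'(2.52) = -0.04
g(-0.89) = -0.03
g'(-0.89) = -0.00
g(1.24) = -0.04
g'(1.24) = -0.01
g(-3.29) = -0.04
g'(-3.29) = 0.00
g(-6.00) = -0.10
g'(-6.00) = 0.09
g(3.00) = -0.10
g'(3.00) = -0.09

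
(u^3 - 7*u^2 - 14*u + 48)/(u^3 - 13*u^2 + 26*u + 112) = (u^2 + u - 6)/(u^2 - 5*u - 14)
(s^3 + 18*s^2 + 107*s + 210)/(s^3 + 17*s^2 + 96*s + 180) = (s + 7)/(s + 6)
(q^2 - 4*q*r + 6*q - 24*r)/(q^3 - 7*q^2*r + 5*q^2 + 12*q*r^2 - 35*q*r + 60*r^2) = (q + 6)/(q^2 - 3*q*r + 5*q - 15*r)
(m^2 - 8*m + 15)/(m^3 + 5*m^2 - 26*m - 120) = (m - 3)/(m^2 + 10*m + 24)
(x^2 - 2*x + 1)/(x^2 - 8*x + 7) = (x - 1)/(x - 7)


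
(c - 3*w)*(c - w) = c^2 - 4*c*w + 3*w^2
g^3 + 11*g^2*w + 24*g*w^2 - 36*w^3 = (g - w)*(g + 6*w)^2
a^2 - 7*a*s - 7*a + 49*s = (a - 7)*(a - 7*s)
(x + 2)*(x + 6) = x^2 + 8*x + 12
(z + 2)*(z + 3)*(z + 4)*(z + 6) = z^4 + 15*z^3 + 80*z^2 + 180*z + 144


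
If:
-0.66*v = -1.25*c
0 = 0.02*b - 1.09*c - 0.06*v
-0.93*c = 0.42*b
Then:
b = 0.00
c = 0.00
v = 0.00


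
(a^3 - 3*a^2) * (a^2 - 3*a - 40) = a^5 - 6*a^4 - 31*a^3 + 120*a^2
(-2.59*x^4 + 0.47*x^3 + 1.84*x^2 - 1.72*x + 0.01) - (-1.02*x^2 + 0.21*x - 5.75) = -2.59*x^4 + 0.47*x^3 + 2.86*x^2 - 1.93*x + 5.76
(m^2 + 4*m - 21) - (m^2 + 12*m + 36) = -8*m - 57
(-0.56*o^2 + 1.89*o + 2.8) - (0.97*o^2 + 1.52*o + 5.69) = -1.53*o^2 + 0.37*o - 2.89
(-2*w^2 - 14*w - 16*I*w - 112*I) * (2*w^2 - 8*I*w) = -4*w^4 - 28*w^3 - 16*I*w^3 - 128*w^2 - 112*I*w^2 - 896*w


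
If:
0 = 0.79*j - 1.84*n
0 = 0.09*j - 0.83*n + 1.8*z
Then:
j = 6.75780452968782*z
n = 2.90144868394205*z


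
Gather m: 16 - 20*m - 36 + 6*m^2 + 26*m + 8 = 6*m^2 + 6*m - 12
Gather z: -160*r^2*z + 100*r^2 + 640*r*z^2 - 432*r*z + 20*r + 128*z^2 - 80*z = 100*r^2 + 20*r + z^2*(640*r + 128) + z*(-160*r^2 - 432*r - 80)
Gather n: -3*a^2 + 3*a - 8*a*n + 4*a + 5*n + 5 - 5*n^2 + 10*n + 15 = -3*a^2 + 7*a - 5*n^2 + n*(15 - 8*a) + 20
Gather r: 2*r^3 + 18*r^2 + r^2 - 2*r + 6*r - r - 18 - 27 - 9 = 2*r^3 + 19*r^2 + 3*r - 54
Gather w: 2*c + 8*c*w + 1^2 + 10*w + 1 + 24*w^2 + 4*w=2*c + 24*w^2 + w*(8*c + 14) + 2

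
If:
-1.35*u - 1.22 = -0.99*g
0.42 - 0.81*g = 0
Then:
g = 0.52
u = -0.52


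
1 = 1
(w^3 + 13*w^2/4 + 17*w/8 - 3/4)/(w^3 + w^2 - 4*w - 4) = (w^2 + 5*w/4 - 3/8)/(w^2 - w - 2)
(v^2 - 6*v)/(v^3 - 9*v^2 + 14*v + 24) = v/(v^2 - 3*v - 4)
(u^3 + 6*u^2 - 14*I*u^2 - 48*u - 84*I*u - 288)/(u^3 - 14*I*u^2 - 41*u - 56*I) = (u^2 + 6*u*(1 - I) - 36*I)/(u^2 - 6*I*u + 7)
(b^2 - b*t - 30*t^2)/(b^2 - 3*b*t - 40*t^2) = (-b + 6*t)/(-b + 8*t)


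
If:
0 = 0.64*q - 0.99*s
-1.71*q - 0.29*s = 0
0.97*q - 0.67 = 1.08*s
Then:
No Solution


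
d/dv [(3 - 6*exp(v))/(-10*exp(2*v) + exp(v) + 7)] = 3*(-(2*exp(v) - 1)*(20*exp(v) - 1) + 20*exp(2*v) - 2*exp(v) - 14)*exp(v)/(-10*exp(2*v) + exp(v) + 7)^2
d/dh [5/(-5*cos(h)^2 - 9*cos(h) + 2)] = -5*(10*cos(h) + 9)*sin(h)/(5*cos(h)^2 + 9*cos(h) - 2)^2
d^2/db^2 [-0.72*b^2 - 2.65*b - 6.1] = -1.44000000000000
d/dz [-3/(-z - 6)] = -3/(z + 6)^2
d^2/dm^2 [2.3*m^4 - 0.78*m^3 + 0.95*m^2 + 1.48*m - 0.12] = 27.6*m^2 - 4.68*m + 1.9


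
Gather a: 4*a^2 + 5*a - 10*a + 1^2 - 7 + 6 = 4*a^2 - 5*a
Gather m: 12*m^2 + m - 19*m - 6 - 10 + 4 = 12*m^2 - 18*m - 12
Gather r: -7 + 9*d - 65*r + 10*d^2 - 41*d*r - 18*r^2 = 10*d^2 + 9*d - 18*r^2 + r*(-41*d - 65) - 7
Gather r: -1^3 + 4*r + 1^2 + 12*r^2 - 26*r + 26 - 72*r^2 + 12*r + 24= -60*r^2 - 10*r + 50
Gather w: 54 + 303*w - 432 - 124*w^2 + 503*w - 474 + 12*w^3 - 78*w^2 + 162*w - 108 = 12*w^3 - 202*w^2 + 968*w - 960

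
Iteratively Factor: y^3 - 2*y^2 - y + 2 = (y + 1)*(y^2 - 3*y + 2) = (y - 1)*(y + 1)*(y - 2)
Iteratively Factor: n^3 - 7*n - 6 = (n + 2)*(n^2 - 2*n - 3) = (n + 1)*(n + 2)*(n - 3)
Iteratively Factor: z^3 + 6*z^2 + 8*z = (z + 2)*(z^2 + 4*z) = z*(z + 2)*(z + 4)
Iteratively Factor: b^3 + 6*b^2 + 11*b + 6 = (b + 2)*(b^2 + 4*b + 3) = (b + 1)*(b + 2)*(b + 3)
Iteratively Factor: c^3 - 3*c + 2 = (c - 1)*(c^2 + c - 2) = (c - 1)^2*(c + 2)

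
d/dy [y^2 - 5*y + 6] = 2*y - 5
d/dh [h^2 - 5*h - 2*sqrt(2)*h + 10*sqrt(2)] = 2*h - 5 - 2*sqrt(2)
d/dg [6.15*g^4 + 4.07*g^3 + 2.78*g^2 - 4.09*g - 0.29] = 24.6*g^3 + 12.21*g^2 + 5.56*g - 4.09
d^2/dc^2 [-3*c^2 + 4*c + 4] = -6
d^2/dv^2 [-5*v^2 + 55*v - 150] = -10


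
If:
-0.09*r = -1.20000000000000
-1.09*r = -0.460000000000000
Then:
No Solution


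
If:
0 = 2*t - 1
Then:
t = 1/2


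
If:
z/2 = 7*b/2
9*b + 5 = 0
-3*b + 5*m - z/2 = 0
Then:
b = -5/9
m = -13/18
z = -35/9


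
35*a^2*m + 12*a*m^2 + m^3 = m*(5*a + m)*(7*a + m)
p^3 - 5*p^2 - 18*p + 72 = (p - 6)*(p - 3)*(p + 4)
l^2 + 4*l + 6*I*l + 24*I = (l + 4)*(l + 6*I)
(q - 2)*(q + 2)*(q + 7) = q^3 + 7*q^2 - 4*q - 28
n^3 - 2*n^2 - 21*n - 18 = (n - 6)*(n + 1)*(n + 3)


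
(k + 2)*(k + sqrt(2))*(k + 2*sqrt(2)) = k^3 + 2*k^2 + 3*sqrt(2)*k^2 + 4*k + 6*sqrt(2)*k + 8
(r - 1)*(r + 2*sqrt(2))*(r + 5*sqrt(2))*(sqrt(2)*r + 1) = sqrt(2)*r^4 - sqrt(2)*r^3 + 15*r^3 - 15*r^2 + 27*sqrt(2)*r^2 - 27*sqrt(2)*r + 20*r - 20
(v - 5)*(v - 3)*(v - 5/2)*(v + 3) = v^4 - 15*v^3/2 + 7*v^2/2 + 135*v/2 - 225/2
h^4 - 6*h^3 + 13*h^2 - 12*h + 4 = (h - 2)^2*(h - 1)^2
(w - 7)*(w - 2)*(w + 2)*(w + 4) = w^4 - 3*w^3 - 32*w^2 + 12*w + 112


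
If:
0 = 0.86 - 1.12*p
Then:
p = 0.77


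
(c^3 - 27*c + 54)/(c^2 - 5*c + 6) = (c^2 + 3*c - 18)/(c - 2)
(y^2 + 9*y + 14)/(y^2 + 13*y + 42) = (y + 2)/(y + 6)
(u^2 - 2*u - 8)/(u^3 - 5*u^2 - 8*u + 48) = (u + 2)/(u^2 - u - 12)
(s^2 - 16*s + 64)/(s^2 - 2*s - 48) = (s - 8)/(s + 6)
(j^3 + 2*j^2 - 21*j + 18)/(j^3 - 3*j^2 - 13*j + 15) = (j^2 + 3*j - 18)/(j^2 - 2*j - 15)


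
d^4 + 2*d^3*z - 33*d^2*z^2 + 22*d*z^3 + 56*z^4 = (d - 4*z)*(d - 2*z)*(d + z)*(d + 7*z)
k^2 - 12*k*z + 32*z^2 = (k - 8*z)*(k - 4*z)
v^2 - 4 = (v - 2)*(v + 2)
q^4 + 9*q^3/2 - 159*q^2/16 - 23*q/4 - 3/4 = (q - 2)*(q + 1/4)^2*(q + 6)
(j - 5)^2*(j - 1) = j^3 - 11*j^2 + 35*j - 25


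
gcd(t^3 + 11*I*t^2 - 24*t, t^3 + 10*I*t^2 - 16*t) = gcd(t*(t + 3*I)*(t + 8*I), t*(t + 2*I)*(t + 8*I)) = t^2 + 8*I*t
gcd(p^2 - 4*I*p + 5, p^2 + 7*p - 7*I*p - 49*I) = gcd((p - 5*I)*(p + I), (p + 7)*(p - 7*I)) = 1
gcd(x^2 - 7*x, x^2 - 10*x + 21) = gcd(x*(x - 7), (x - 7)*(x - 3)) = x - 7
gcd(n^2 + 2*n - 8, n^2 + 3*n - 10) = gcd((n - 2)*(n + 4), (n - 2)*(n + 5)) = n - 2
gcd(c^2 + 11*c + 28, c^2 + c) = 1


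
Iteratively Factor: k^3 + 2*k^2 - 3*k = (k)*(k^2 + 2*k - 3) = k*(k + 3)*(k - 1)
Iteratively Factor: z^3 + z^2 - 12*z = (z)*(z^2 + z - 12) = z*(z + 4)*(z - 3)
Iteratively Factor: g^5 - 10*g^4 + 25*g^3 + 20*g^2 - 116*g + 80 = (g - 1)*(g^4 - 9*g^3 + 16*g^2 + 36*g - 80) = (g - 5)*(g - 1)*(g^3 - 4*g^2 - 4*g + 16) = (g - 5)*(g - 2)*(g - 1)*(g^2 - 2*g - 8) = (g - 5)*(g - 2)*(g - 1)*(g + 2)*(g - 4)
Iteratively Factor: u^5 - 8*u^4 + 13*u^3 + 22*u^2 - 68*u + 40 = (u - 5)*(u^4 - 3*u^3 - 2*u^2 + 12*u - 8) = (u - 5)*(u - 2)*(u^3 - u^2 - 4*u + 4) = (u - 5)*(u - 2)*(u + 2)*(u^2 - 3*u + 2) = (u - 5)*(u - 2)*(u - 1)*(u + 2)*(u - 2)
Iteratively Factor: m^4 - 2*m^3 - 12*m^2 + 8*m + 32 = (m - 2)*(m^3 - 12*m - 16) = (m - 2)*(m + 2)*(m^2 - 2*m - 8) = (m - 2)*(m + 2)^2*(m - 4)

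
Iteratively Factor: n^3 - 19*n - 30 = (n - 5)*(n^2 + 5*n + 6) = (n - 5)*(n + 2)*(n + 3)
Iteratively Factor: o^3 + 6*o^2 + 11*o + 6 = (o + 3)*(o^2 + 3*o + 2) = (o + 1)*(o + 3)*(o + 2)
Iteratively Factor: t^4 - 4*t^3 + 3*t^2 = (t - 1)*(t^3 - 3*t^2) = (t - 3)*(t - 1)*(t^2) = t*(t - 3)*(t - 1)*(t)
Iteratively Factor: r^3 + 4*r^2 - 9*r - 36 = (r + 4)*(r^2 - 9) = (r - 3)*(r + 4)*(r + 3)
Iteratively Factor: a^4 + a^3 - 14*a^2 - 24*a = (a)*(a^3 + a^2 - 14*a - 24) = a*(a + 2)*(a^2 - a - 12) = a*(a + 2)*(a + 3)*(a - 4)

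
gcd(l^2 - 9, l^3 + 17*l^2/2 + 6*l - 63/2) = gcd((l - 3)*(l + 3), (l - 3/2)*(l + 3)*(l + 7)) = l + 3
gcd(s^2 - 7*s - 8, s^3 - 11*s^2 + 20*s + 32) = s^2 - 7*s - 8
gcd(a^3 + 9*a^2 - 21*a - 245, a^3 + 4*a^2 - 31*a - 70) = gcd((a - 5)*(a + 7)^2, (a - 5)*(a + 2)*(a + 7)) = a^2 + 2*a - 35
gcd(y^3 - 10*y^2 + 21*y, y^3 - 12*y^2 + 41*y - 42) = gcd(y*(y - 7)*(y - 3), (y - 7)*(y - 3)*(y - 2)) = y^2 - 10*y + 21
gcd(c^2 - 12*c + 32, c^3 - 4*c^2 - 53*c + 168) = c - 8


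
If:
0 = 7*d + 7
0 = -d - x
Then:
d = -1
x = 1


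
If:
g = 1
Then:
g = 1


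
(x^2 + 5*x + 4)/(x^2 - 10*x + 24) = (x^2 + 5*x + 4)/(x^2 - 10*x + 24)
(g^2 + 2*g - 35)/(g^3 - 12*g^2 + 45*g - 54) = (g^2 + 2*g - 35)/(g^3 - 12*g^2 + 45*g - 54)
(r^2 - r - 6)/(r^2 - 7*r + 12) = (r + 2)/(r - 4)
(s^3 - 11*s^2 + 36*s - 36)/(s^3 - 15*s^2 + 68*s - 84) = (s - 3)/(s - 7)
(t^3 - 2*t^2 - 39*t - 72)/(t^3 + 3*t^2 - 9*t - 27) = (t - 8)/(t - 3)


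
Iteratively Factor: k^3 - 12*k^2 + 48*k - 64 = (k - 4)*(k^2 - 8*k + 16) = (k - 4)^2*(k - 4)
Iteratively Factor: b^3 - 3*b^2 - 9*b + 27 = (b - 3)*(b^2 - 9) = (b - 3)*(b + 3)*(b - 3)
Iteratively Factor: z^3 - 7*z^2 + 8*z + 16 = (z - 4)*(z^2 - 3*z - 4) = (z - 4)*(z + 1)*(z - 4)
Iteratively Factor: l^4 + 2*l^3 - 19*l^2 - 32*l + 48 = (l + 4)*(l^3 - 2*l^2 - 11*l + 12) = (l - 4)*(l + 4)*(l^2 + 2*l - 3) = (l - 4)*(l - 1)*(l + 4)*(l + 3)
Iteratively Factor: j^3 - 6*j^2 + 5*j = (j - 5)*(j^2 - j) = (j - 5)*(j - 1)*(j)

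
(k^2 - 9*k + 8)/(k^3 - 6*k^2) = (k^2 - 9*k + 8)/(k^2*(k - 6))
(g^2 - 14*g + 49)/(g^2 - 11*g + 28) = (g - 7)/(g - 4)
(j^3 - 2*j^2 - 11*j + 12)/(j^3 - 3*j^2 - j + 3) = (j^2 - j - 12)/(j^2 - 2*j - 3)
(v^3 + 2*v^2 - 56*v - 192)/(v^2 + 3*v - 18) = (v^2 - 4*v - 32)/(v - 3)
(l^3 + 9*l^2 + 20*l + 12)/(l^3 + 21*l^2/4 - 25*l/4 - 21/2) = 4*(l + 2)/(4*l - 7)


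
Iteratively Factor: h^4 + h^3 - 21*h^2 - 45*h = (h + 3)*(h^3 - 2*h^2 - 15*h) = (h + 3)^2*(h^2 - 5*h) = (h - 5)*(h + 3)^2*(h)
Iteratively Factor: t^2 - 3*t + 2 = (t - 2)*(t - 1)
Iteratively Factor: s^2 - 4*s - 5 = (s - 5)*(s + 1)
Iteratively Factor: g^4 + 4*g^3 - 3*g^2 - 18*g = (g)*(g^3 + 4*g^2 - 3*g - 18) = g*(g + 3)*(g^2 + g - 6) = g*(g + 3)^2*(g - 2)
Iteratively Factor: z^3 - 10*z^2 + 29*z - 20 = (z - 1)*(z^2 - 9*z + 20) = (z - 4)*(z - 1)*(z - 5)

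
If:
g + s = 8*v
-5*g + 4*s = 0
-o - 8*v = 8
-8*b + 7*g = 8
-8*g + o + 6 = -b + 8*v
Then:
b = -38/31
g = -8/31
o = -230/31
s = -10/31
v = -9/124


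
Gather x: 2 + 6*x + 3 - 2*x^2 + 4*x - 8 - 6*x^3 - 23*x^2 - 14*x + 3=-6*x^3 - 25*x^2 - 4*x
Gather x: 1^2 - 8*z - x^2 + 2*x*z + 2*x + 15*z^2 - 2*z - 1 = -x^2 + x*(2*z + 2) + 15*z^2 - 10*z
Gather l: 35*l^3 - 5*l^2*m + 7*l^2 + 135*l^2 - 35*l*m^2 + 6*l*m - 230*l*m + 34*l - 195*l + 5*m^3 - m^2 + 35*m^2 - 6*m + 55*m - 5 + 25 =35*l^3 + l^2*(142 - 5*m) + l*(-35*m^2 - 224*m - 161) + 5*m^3 + 34*m^2 + 49*m + 20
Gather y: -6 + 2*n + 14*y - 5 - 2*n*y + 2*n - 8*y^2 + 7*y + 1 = 4*n - 8*y^2 + y*(21 - 2*n) - 10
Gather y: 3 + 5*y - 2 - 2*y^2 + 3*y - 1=-2*y^2 + 8*y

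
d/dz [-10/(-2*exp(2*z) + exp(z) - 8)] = (10 - 40*exp(z))*exp(z)/(2*exp(2*z) - exp(z) + 8)^2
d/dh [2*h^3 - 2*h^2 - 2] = 2*h*(3*h - 2)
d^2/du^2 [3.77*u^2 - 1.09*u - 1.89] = 7.54000000000000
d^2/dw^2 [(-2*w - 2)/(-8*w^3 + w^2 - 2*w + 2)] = 4*(4*(w + 1)*(12*w^2 - w + 1)^2 + (-24*w^2 + 2*w - (w + 1)*(24*w - 1) - 2)*(8*w^3 - w^2 + 2*w - 2))/(8*w^3 - w^2 + 2*w - 2)^3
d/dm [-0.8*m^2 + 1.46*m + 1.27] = 1.46 - 1.6*m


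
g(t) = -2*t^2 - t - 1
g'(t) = -4*t - 1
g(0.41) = -1.75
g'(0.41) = -2.64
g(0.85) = -3.30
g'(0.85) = -4.40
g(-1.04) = -2.12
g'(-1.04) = 3.16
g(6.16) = -83.05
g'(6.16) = -25.64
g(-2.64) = -12.30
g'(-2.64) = 9.56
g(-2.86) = -14.50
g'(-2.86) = 10.44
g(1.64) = -8.02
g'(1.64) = -7.56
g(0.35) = -1.60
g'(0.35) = -2.40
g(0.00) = -1.00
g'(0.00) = -1.00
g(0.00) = -1.00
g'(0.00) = -1.00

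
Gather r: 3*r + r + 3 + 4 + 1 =4*r + 8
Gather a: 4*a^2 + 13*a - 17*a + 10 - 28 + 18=4*a^2 - 4*a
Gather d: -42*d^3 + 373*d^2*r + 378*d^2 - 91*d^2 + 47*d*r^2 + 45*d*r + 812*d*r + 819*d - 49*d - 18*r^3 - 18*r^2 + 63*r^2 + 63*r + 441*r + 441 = -42*d^3 + d^2*(373*r + 287) + d*(47*r^2 + 857*r + 770) - 18*r^3 + 45*r^2 + 504*r + 441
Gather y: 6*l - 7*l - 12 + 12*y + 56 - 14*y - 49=-l - 2*y - 5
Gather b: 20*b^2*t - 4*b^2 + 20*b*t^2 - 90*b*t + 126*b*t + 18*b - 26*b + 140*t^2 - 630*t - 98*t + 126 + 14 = b^2*(20*t - 4) + b*(20*t^2 + 36*t - 8) + 140*t^2 - 728*t + 140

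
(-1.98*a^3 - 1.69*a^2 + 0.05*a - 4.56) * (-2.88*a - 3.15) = 5.7024*a^4 + 11.1042*a^3 + 5.1795*a^2 + 12.9753*a + 14.364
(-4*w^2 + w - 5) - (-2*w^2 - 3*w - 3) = -2*w^2 + 4*w - 2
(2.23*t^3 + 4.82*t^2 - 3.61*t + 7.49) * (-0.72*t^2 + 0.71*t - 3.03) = -1.6056*t^5 - 1.8871*t^4 - 0.7355*t^3 - 22.5605*t^2 + 16.2562*t - 22.6947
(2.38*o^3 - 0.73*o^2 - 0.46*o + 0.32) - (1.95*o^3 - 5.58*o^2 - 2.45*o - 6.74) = 0.43*o^3 + 4.85*o^2 + 1.99*o + 7.06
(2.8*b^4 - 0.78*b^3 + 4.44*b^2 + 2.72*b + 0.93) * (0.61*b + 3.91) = 1.708*b^5 + 10.4722*b^4 - 0.3414*b^3 + 19.0196*b^2 + 11.2025*b + 3.6363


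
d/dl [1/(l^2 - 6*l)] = 2*(3 - l)/(l^2*(l - 6)^2)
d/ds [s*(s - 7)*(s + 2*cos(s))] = -s*(s - 7)*(2*sin(s) - 1) + s*(s + 2*cos(s)) + (s - 7)*(s + 2*cos(s))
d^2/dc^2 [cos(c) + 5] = -cos(c)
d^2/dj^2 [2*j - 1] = 0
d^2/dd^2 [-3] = 0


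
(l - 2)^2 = l^2 - 4*l + 4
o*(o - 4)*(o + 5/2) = o^3 - 3*o^2/2 - 10*o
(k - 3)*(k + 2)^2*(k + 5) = k^4 + 6*k^3 - 3*k^2 - 52*k - 60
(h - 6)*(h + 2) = h^2 - 4*h - 12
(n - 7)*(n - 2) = n^2 - 9*n + 14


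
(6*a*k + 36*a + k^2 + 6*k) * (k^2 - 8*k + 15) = 6*a*k^3 - 12*a*k^2 - 198*a*k + 540*a + k^4 - 2*k^3 - 33*k^2 + 90*k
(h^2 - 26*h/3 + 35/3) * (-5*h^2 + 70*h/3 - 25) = -5*h^4 + 200*h^3/3 - 2570*h^2/9 + 4400*h/9 - 875/3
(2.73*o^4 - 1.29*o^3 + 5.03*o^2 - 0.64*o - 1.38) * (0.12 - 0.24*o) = -0.6552*o^5 + 0.6372*o^4 - 1.362*o^3 + 0.7572*o^2 + 0.2544*o - 0.1656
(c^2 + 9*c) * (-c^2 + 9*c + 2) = -c^4 + 83*c^2 + 18*c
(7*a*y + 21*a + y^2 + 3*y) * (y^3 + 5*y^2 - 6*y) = 7*a*y^4 + 56*a*y^3 + 63*a*y^2 - 126*a*y + y^5 + 8*y^4 + 9*y^3 - 18*y^2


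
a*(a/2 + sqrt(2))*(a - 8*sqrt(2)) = a^3/2 - 3*sqrt(2)*a^2 - 16*a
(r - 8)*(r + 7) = r^2 - r - 56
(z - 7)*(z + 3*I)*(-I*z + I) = -I*z^3 + 3*z^2 + 8*I*z^2 - 24*z - 7*I*z + 21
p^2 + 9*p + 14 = (p + 2)*(p + 7)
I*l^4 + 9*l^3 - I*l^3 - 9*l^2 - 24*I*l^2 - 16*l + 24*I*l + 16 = (l - 4*I)^2*(l - I)*(I*l - I)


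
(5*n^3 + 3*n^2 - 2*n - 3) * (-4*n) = -20*n^4 - 12*n^3 + 8*n^2 + 12*n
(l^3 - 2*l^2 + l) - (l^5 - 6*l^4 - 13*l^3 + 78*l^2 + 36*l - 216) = -l^5 + 6*l^4 + 14*l^3 - 80*l^2 - 35*l + 216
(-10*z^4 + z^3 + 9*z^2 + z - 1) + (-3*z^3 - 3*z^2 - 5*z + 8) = -10*z^4 - 2*z^3 + 6*z^2 - 4*z + 7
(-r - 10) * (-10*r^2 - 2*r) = 10*r^3 + 102*r^2 + 20*r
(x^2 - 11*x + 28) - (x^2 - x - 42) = 70 - 10*x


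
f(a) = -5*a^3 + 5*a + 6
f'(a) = 5 - 15*a^2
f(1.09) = 4.97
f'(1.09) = -12.82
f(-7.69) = 2241.33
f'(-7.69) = -882.04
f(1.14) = 4.29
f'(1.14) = -14.49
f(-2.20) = 48.24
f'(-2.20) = -67.60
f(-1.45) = 13.99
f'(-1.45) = -26.54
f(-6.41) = 1290.82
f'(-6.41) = -611.32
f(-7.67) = 2223.74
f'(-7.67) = -877.43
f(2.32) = -44.84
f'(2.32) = -75.74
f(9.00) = -3594.00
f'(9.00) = -1210.00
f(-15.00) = 16806.00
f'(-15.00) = -3370.00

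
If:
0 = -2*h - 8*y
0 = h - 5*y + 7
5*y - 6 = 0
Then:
No Solution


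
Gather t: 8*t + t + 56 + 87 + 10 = 9*t + 153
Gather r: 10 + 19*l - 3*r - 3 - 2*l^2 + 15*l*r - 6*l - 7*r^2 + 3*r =-2*l^2 + 15*l*r + 13*l - 7*r^2 + 7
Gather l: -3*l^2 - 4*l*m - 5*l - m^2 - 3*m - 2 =-3*l^2 + l*(-4*m - 5) - m^2 - 3*m - 2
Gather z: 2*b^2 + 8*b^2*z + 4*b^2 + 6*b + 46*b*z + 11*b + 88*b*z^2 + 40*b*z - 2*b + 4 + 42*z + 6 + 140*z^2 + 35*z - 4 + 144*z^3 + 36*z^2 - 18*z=6*b^2 + 15*b + 144*z^3 + z^2*(88*b + 176) + z*(8*b^2 + 86*b + 59) + 6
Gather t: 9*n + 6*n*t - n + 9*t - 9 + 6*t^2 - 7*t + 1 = 8*n + 6*t^2 + t*(6*n + 2) - 8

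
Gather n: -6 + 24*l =24*l - 6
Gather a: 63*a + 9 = 63*a + 9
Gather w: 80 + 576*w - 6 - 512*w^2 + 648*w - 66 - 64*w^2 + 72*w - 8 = -576*w^2 + 1296*w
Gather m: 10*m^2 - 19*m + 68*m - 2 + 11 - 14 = 10*m^2 + 49*m - 5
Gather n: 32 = 32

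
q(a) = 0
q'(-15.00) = 0.00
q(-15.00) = 0.00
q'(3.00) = 0.00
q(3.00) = 0.00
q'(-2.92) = 0.00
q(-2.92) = 0.00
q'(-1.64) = 0.00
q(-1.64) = 0.00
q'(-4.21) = 0.00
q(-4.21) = 0.00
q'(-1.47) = 0.00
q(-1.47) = 0.00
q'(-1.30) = 0.00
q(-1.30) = 0.00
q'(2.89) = 0.00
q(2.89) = 0.00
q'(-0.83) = 0.00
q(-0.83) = 0.00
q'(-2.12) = 0.00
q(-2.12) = 0.00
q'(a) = 0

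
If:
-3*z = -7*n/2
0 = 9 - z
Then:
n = 54/7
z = 9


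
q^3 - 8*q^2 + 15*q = q*(q - 5)*(q - 3)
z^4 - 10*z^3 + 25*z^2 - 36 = (z - 6)*(z - 3)*(z - 2)*(z + 1)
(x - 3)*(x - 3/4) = x^2 - 15*x/4 + 9/4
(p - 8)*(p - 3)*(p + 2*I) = p^3 - 11*p^2 + 2*I*p^2 + 24*p - 22*I*p + 48*I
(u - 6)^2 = u^2 - 12*u + 36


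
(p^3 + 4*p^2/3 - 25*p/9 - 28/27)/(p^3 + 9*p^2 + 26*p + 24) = (27*p^3 + 36*p^2 - 75*p - 28)/(27*(p^3 + 9*p^2 + 26*p + 24))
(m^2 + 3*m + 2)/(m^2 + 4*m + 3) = (m + 2)/(m + 3)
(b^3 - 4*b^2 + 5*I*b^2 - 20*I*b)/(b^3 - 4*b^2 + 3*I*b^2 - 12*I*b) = (b + 5*I)/(b + 3*I)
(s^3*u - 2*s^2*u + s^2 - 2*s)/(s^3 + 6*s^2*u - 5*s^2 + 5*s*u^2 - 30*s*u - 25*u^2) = s*(s^2*u - 2*s*u + s - 2)/(s^3 + 6*s^2*u - 5*s^2 + 5*s*u^2 - 30*s*u - 25*u^2)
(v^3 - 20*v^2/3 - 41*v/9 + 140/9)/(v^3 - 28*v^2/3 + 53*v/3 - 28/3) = (v + 5/3)/(v - 1)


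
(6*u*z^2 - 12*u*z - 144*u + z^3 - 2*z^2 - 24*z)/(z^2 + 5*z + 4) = (6*u*z - 36*u + z^2 - 6*z)/(z + 1)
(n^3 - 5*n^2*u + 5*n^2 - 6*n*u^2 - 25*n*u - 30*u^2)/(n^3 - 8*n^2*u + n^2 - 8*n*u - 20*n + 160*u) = (-n^2 + 5*n*u + 6*u^2)/(-n^2 + 8*n*u + 4*n - 32*u)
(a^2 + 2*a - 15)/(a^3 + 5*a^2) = (a - 3)/a^2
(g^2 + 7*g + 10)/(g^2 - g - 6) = (g + 5)/(g - 3)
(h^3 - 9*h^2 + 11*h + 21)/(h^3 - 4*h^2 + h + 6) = (h - 7)/(h - 2)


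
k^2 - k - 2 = (k - 2)*(k + 1)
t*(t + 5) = t^2 + 5*t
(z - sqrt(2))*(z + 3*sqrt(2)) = z^2 + 2*sqrt(2)*z - 6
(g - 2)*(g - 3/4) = g^2 - 11*g/4 + 3/2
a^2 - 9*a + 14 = (a - 7)*(a - 2)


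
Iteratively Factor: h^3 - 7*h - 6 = (h - 3)*(h^2 + 3*h + 2) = (h - 3)*(h + 2)*(h + 1)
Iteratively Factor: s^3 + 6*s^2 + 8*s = (s)*(s^2 + 6*s + 8) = s*(s + 4)*(s + 2)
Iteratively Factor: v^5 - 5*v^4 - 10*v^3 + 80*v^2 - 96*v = (v - 2)*(v^4 - 3*v^3 - 16*v^2 + 48*v) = (v - 2)*(v + 4)*(v^3 - 7*v^2 + 12*v) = (v - 3)*(v - 2)*(v + 4)*(v^2 - 4*v) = v*(v - 3)*(v - 2)*(v + 4)*(v - 4)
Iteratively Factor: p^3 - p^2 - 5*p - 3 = (p - 3)*(p^2 + 2*p + 1) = (p - 3)*(p + 1)*(p + 1)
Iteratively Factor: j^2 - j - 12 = (j - 4)*(j + 3)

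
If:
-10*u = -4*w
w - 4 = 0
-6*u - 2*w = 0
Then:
No Solution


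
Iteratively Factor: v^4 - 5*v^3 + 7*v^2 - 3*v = (v - 3)*(v^3 - 2*v^2 + v) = (v - 3)*(v - 1)*(v^2 - v) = v*(v - 3)*(v - 1)*(v - 1)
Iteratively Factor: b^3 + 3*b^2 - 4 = (b + 2)*(b^2 + b - 2) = (b + 2)^2*(b - 1)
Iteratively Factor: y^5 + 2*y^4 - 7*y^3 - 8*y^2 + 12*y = (y - 1)*(y^4 + 3*y^3 - 4*y^2 - 12*y) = (y - 2)*(y - 1)*(y^3 + 5*y^2 + 6*y) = y*(y - 2)*(y - 1)*(y^2 + 5*y + 6) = y*(y - 2)*(y - 1)*(y + 2)*(y + 3)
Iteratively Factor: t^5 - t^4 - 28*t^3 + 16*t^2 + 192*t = (t + 3)*(t^4 - 4*t^3 - 16*t^2 + 64*t) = (t - 4)*(t + 3)*(t^3 - 16*t) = (t - 4)^2*(t + 3)*(t^2 + 4*t) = (t - 4)^2*(t + 3)*(t + 4)*(t)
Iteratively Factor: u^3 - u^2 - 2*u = (u)*(u^2 - u - 2) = u*(u - 2)*(u + 1)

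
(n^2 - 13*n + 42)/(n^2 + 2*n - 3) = (n^2 - 13*n + 42)/(n^2 + 2*n - 3)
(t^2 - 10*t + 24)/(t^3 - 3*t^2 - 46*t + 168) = 1/(t + 7)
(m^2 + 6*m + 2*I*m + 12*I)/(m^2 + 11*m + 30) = (m + 2*I)/(m + 5)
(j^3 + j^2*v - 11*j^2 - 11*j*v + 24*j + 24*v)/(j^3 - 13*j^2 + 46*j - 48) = (j + v)/(j - 2)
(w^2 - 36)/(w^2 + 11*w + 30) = (w - 6)/(w + 5)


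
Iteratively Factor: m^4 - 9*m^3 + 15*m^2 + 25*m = (m + 1)*(m^3 - 10*m^2 + 25*m) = (m - 5)*(m + 1)*(m^2 - 5*m) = m*(m - 5)*(m + 1)*(m - 5)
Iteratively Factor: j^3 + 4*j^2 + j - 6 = (j + 3)*(j^2 + j - 2) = (j - 1)*(j + 3)*(j + 2)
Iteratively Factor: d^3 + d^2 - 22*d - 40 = (d - 5)*(d^2 + 6*d + 8) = (d - 5)*(d + 4)*(d + 2)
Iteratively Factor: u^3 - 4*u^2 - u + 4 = (u + 1)*(u^2 - 5*u + 4) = (u - 4)*(u + 1)*(u - 1)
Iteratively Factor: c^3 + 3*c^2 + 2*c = (c + 2)*(c^2 + c) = c*(c + 2)*(c + 1)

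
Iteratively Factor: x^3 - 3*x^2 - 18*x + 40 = (x - 5)*(x^2 + 2*x - 8) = (x - 5)*(x + 4)*(x - 2)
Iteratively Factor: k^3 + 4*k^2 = (k)*(k^2 + 4*k) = k*(k + 4)*(k)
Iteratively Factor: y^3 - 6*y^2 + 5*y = (y - 1)*(y^2 - 5*y) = y*(y - 1)*(y - 5)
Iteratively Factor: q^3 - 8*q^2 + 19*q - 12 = (q - 4)*(q^2 - 4*q + 3) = (q - 4)*(q - 3)*(q - 1)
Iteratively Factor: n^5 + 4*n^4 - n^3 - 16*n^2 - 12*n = (n + 1)*(n^4 + 3*n^3 - 4*n^2 - 12*n) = n*(n + 1)*(n^3 + 3*n^2 - 4*n - 12) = n*(n - 2)*(n + 1)*(n^2 + 5*n + 6) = n*(n - 2)*(n + 1)*(n + 2)*(n + 3)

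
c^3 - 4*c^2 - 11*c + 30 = (c - 5)*(c - 2)*(c + 3)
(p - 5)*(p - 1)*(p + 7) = p^3 + p^2 - 37*p + 35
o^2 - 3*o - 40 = (o - 8)*(o + 5)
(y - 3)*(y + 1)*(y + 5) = y^3 + 3*y^2 - 13*y - 15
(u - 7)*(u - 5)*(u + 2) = u^3 - 10*u^2 + 11*u + 70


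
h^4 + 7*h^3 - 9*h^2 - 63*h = h*(h - 3)*(h + 3)*(h + 7)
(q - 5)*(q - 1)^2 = q^3 - 7*q^2 + 11*q - 5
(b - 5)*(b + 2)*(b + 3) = b^3 - 19*b - 30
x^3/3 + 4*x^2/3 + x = x*(x/3 + 1)*(x + 1)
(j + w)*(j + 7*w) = j^2 + 8*j*w + 7*w^2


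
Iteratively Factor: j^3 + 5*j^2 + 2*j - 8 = (j - 1)*(j^2 + 6*j + 8) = (j - 1)*(j + 2)*(j + 4)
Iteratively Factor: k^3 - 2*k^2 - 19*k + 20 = (k - 5)*(k^2 + 3*k - 4) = (k - 5)*(k + 4)*(k - 1)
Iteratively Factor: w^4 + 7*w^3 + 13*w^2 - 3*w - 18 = (w + 3)*(w^3 + 4*w^2 + w - 6) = (w - 1)*(w + 3)*(w^2 + 5*w + 6) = (w - 1)*(w + 3)^2*(w + 2)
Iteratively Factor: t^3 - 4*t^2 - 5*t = (t - 5)*(t^2 + t) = (t - 5)*(t + 1)*(t)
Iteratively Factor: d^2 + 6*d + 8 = (d + 2)*(d + 4)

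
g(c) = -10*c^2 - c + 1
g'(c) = -20*c - 1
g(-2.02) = -37.78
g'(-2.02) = 39.40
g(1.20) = -14.60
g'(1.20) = -25.00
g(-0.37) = 0.00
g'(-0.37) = 6.40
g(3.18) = -103.30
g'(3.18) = -64.60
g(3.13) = -100.10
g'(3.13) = -63.60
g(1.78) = -32.46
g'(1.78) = -36.60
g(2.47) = -62.48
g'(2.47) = -50.40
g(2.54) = -66.06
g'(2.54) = -51.80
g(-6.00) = -353.00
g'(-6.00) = 119.00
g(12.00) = -1451.00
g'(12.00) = -241.00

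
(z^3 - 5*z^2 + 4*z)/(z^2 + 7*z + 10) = z*(z^2 - 5*z + 4)/(z^2 + 7*z + 10)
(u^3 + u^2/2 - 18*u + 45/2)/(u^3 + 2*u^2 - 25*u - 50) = (2*u^2 - 9*u + 9)/(2*(u^2 - 3*u - 10))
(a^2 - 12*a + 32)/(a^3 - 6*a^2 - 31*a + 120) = (a - 4)/(a^2 + 2*a - 15)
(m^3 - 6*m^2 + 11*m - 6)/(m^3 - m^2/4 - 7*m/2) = 4*(m^2 - 4*m + 3)/(m*(4*m + 7))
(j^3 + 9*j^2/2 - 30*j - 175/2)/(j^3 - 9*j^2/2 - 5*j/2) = (2*j^2 + 19*j + 35)/(j*(2*j + 1))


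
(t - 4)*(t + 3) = t^2 - t - 12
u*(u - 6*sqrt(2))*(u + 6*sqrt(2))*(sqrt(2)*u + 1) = sqrt(2)*u^4 + u^3 - 72*sqrt(2)*u^2 - 72*u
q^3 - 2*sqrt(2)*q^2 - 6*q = q*(q - 3*sqrt(2))*(q + sqrt(2))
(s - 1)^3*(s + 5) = s^4 + 2*s^3 - 12*s^2 + 14*s - 5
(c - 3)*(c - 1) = c^2 - 4*c + 3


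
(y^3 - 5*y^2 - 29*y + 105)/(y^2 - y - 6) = (y^2 - 2*y - 35)/(y + 2)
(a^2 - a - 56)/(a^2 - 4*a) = (a^2 - a - 56)/(a*(a - 4))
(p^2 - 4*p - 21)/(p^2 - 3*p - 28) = (p + 3)/(p + 4)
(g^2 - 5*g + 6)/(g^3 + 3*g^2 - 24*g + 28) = (g - 3)/(g^2 + 5*g - 14)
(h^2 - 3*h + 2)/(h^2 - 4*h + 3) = (h - 2)/(h - 3)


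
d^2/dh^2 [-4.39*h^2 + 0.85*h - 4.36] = -8.78000000000000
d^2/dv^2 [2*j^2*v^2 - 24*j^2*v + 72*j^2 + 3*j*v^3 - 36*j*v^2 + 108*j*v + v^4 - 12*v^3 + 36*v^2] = 4*j^2 + 18*j*v - 72*j + 12*v^2 - 72*v + 72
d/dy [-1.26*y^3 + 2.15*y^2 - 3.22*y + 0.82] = -3.78*y^2 + 4.3*y - 3.22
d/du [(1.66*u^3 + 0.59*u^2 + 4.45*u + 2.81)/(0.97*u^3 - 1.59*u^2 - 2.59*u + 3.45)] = (-3.2117*u^4 - 17.2318*u^3 + 14.5513*u^2 + 13.0068*u + 22.6304)/(0.9409*u^6 - 3.0846*u^5 - 2.4965*u^4 + 14.9292*u^3 - 4.2629*u^2 - 17.871*u + 11.9025)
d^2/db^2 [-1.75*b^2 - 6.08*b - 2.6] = -3.50000000000000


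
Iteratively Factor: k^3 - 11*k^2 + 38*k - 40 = (k - 5)*(k^2 - 6*k + 8) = (k - 5)*(k - 2)*(k - 4)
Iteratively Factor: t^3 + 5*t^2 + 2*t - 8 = (t - 1)*(t^2 + 6*t + 8) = (t - 1)*(t + 4)*(t + 2)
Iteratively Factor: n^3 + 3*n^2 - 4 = (n + 2)*(n^2 + n - 2) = (n + 2)^2*(n - 1)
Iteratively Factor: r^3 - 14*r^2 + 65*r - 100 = (r - 5)*(r^2 - 9*r + 20) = (r - 5)^2*(r - 4)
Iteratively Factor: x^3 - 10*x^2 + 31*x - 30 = (x - 2)*(x^2 - 8*x + 15) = (x - 3)*(x - 2)*(x - 5)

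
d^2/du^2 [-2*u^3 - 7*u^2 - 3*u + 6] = -12*u - 14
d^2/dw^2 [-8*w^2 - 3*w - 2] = -16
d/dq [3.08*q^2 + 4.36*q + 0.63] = 6.16*q + 4.36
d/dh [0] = 0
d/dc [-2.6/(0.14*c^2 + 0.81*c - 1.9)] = (0.728*c + 2.106)/(0.14*c^2 + 0.81*c - 1.9)^2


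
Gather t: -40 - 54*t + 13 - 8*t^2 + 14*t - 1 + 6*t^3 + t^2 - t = 6*t^3 - 7*t^2 - 41*t - 28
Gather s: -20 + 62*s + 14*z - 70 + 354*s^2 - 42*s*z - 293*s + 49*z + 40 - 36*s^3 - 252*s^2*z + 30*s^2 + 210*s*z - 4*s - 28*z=-36*s^3 + s^2*(384 - 252*z) + s*(168*z - 235) + 35*z - 50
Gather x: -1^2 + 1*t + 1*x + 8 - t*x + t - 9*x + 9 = 2*t + x*(-t - 8) + 16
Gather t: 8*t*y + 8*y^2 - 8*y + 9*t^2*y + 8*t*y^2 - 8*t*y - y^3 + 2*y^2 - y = 9*t^2*y + 8*t*y^2 - y^3 + 10*y^2 - 9*y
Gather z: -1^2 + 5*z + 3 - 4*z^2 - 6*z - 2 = -4*z^2 - z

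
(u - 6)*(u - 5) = u^2 - 11*u + 30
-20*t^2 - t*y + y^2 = (-5*t + y)*(4*t + y)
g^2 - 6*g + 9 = (g - 3)^2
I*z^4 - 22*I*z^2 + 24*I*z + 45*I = (z - 3)^2*(z + 5)*(I*z + I)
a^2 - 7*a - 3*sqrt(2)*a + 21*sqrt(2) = (a - 7)*(a - 3*sqrt(2))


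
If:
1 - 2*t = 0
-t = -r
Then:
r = 1/2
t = 1/2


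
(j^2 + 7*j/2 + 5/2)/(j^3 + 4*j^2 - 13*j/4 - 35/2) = 2*(j + 1)/(2*j^2 + 3*j - 14)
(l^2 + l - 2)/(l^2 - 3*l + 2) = (l + 2)/(l - 2)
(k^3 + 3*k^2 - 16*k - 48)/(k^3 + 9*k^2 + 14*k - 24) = (k^2 - k - 12)/(k^2 + 5*k - 6)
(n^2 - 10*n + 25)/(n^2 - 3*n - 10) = (n - 5)/(n + 2)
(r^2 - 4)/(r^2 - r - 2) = (r + 2)/(r + 1)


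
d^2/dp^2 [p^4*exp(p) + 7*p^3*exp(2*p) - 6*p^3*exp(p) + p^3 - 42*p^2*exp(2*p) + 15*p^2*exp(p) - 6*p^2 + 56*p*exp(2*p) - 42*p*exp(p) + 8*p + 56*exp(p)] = p^4*exp(p) + 28*p^3*exp(2*p) + 2*p^3*exp(p) - 84*p^2*exp(2*p) - 9*p^2*exp(p) - 70*p*exp(2*p) - 18*p*exp(p) + 6*p + 140*exp(2*p) + 2*exp(p) - 12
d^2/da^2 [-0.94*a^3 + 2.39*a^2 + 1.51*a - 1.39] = 4.78 - 5.64*a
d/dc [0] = 0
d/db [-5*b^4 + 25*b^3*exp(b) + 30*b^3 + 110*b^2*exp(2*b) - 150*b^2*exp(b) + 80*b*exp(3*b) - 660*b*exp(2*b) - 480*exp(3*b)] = 25*b^3*exp(b) - 20*b^3 + 220*b^2*exp(2*b) - 75*b^2*exp(b) + 90*b^2 + 240*b*exp(3*b) - 1100*b*exp(2*b) - 300*b*exp(b) - 1360*exp(3*b) - 660*exp(2*b)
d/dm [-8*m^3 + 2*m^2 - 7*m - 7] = -24*m^2 + 4*m - 7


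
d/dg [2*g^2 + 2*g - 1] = 4*g + 2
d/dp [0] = 0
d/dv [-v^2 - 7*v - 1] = -2*v - 7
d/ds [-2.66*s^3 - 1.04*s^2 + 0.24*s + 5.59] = -7.98*s^2 - 2.08*s + 0.24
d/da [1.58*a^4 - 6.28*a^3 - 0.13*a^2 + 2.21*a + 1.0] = 6.32*a^3 - 18.84*a^2 - 0.26*a + 2.21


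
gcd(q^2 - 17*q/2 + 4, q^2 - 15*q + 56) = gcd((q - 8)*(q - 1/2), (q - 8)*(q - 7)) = q - 8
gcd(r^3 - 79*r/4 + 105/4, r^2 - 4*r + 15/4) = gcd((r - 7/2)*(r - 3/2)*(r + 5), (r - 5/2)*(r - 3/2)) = r - 3/2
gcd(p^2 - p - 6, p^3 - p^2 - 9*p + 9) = p - 3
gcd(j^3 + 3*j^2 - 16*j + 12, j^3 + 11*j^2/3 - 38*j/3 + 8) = j^2 + 5*j - 6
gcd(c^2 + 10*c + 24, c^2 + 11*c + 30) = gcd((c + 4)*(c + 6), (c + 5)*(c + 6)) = c + 6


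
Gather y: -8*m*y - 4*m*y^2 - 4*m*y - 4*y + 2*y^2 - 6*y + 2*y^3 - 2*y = 2*y^3 + y^2*(2 - 4*m) + y*(-12*m - 12)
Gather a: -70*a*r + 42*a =a*(42 - 70*r)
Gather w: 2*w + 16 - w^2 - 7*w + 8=-w^2 - 5*w + 24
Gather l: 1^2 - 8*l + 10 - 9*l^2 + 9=-9*l^2 - 8*l + 20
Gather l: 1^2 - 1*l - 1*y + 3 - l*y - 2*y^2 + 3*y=l*(-y - 1) - 2*y^2 + 2*y + 4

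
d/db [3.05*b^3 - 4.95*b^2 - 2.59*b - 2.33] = 9.15*b^2 - 9.9*b - 2.59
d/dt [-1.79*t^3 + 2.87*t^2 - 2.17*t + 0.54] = -5.37*t^2 + 5.74*t - 2.17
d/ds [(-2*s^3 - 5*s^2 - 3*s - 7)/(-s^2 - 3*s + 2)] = (2*s^4 + 12*s^3 - 34*s - 27)/(s^4 + 6*s^3 + 5*s^2 - 12*s + 4)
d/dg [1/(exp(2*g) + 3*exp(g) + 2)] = (-2*exp(g) - 3)*exp(g)/(exp(2*g) + 3*exp(g) + 2)^2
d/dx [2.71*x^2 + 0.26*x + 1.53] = 5.42*x + 0.26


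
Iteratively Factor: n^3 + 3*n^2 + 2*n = (n + 2)*(n^2 + n) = (n + 1)*(n + 2)*(n)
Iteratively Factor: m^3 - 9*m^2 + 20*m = (m - 4)*(m^2 - 5*m) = m*(m - 4)*(m - 5)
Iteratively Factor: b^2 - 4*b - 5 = (b + 1)*(b - 5)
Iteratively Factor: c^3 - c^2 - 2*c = (c - 2)*(c^2 + c) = (c - 2)*(c + 1)*(c)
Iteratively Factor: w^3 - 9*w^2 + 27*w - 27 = (w - 3)*(w^2 - 6*w + 9) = (w - 3)^2*(w - 3)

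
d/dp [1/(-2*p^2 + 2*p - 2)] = (p - 1/2)/(p^2 - p + 1)^2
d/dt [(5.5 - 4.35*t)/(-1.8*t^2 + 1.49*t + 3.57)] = (-7.83*t^2 + 19.8*t - 23.7245)/(3.24*t^4 - 5.364*t^3 - 10.6319*t^2 + 10.6386*t + 12.7449)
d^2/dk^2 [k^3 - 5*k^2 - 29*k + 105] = 6*k - 10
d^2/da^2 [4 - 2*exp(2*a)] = -8*exp(2*a)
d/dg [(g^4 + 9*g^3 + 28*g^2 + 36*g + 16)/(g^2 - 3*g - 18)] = 2*(g^5 - 63*g^3 - 303*g^2 - 520*g - 300)/(g^4 - 6*g^3 - 27*g^2 + 108*g + 324)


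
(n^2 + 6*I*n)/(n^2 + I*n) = (n + 6*I)/(n + I)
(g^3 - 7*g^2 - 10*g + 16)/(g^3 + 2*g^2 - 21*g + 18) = (g^2 - 6*g - 16)/(g^2 + 3*g - 18)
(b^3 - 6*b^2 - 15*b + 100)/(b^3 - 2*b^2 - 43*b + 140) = (b^2 - b - 20)/(b^2 + 3*b - 28)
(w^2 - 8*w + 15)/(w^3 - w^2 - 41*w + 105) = 1/(w + 7)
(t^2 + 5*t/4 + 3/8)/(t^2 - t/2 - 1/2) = (t + 3/4)/(t - 1)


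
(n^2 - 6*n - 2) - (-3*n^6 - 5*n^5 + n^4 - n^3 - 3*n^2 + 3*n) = 3*n^6 + 5*n^5 - n^4 + n^3 + 4*n^2 - 9*n - 2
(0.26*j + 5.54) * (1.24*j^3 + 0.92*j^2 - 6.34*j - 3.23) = 0.3224*j^4 + 7.1088*j^3 + 3.4484*j^2 - 35.9634*j - 17.8942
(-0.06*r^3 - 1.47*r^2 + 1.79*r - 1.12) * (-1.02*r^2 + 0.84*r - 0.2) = 0.0612*r^5 + 1.449*r^4 - 3.0486*r^3 + 2.94*r^2 - 1.2988*r + 0.224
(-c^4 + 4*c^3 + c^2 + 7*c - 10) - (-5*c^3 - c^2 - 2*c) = -c^4 + 9*c^3 + 2*c^2 + 9*c - 10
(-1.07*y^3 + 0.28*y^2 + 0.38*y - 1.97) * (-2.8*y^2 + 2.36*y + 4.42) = 2.996*y^5 - 3.3092*y^4 - 5.1326*y^3 + 7.6504*y^2 - 2.9696*y - 8.7074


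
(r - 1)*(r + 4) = r^2 + 3*r - 4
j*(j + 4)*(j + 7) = j^3 + 11*j^2 + 28*j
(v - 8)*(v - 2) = v^2 - 10*v + 16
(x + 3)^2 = x^2 + 6*x + 9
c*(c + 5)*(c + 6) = c^3 + 11*c^2 + 30*c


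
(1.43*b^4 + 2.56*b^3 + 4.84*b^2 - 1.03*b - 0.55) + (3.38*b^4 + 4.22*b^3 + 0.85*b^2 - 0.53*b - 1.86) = 4.81*b^4 + 6.78*b^3 + 5.69*b^2 - 1.56*b - 2.41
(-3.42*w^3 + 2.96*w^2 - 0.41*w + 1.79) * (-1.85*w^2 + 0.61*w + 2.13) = 6.327*w^5 - 7.5622*w^4 - 4.7205*w^3 + 2.7432*w^2 + 0.2186*w + 3.8127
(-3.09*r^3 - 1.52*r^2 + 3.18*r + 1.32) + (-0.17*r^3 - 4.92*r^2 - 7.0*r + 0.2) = -3.26*r^3 - 6.44*r^2 - 3.82*r + 1.52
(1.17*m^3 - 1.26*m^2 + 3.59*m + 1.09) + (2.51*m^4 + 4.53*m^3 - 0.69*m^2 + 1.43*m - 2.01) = 2.51*m^4 + 5.7*m^3 - 1.95*m^2 + 5.02*m - 0.92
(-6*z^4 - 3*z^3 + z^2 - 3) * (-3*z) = 18*z^5 + 9*z^4 - 3*z^3 + 9*z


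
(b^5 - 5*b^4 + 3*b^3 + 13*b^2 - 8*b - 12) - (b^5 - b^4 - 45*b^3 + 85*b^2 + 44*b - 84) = -4*b^4 + 48*b^3 - 72*b^2 - 52*b + 72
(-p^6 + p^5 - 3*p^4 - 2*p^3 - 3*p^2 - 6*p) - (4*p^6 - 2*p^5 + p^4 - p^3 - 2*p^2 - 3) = -5*p^6 + 3*p^5 - 4*p^4 - p^3 - p^2 - 6*p + 3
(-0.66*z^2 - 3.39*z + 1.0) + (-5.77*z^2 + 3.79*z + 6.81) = -6.43*z^2 + 0.4*z + 7.81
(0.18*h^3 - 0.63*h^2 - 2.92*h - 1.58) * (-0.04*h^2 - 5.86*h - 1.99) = -0.0072*h^5 - 1.0296*h^4 + 3.4504*h^3 + 18.4281*h^2 + 15.0696*h + 3.1442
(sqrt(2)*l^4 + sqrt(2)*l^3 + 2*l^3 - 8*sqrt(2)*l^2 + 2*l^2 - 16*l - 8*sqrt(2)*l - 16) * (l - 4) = sqrt(2)*l^5 - 3*sqrt(2)*l^4 + 2*l^4 - 12*sqrt(2)*l^3 - 6*l^3 - 24*l^2 + 24*sqrt(2)*l^2 + 32*sqrt(2)*l + 48*l + 64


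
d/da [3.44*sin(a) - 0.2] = 3.44*cos(a)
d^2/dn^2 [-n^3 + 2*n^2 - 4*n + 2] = 4 - 6*n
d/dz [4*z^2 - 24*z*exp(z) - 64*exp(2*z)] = -24*z*exp(z) + 8*z - 128*exp(2*z) - 24*exp(z)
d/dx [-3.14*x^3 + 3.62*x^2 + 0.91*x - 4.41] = -9.42*x^2 + 7.24*x + 0.91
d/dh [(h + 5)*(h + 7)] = 2*h + 12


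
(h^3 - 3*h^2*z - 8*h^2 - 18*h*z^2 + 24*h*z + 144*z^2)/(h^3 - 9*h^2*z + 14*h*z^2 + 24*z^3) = (-h^2 - 3*h*z + 8*h + 24*z)/(-h^2 + 3*h*z + 4*z^2)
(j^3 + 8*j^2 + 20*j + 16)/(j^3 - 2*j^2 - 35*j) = (j^3 + 8*j^2 + 20*j + 16)/(j*(j^2 - 2*j - 35))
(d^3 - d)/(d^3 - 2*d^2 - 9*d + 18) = (d^3 - d)/(d^3 - 2*d^2 - 9*d + 18)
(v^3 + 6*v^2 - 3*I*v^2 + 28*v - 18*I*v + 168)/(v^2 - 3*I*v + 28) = v + 6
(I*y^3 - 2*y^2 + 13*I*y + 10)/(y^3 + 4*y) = (I*y^2 - 4*y + 5*I)/(y*(y + 2*I))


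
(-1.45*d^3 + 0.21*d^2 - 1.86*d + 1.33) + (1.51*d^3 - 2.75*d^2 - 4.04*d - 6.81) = 0.0600000000000001*d^3 - 2.54*d^2 - 5.9*d - 5.48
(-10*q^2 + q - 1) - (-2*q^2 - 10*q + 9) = -8*q^2 + 11*q - 10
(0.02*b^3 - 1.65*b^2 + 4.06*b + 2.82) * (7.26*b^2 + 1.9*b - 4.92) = 0.1452*b^5 - 11.941*b^4 + 26.2422*b^3 + 36.3052*b^2 - 14.6172*b - 13.8744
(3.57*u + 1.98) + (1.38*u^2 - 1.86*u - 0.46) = 1.38*u^2 + 1.71*u + 1.52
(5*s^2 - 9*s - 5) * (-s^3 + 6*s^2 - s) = -5*s^5 + 39*s^4 - 54*s^3 - 21*s^2 + 5*s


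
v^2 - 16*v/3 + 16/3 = (v - 4)*(v - 4/3)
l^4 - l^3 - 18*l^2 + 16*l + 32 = (l - 4)*(l - 2)*(l + 1)*(l + 4)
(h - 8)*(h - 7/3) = h^2 - 31*h/3 + 56/3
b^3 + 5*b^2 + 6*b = b*(b + 2)*(b + 3)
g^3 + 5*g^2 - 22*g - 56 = (g - 4)*(g + 2)*(g + 7)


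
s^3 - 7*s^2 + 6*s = s*(s - 6)*(s - 1)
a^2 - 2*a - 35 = (a - 7)*(a + 5)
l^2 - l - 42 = (l - 7)*(l + 6)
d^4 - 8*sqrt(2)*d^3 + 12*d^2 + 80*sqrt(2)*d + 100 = (d - 5*sqrt(2))^2*(d + sqrt(2))^2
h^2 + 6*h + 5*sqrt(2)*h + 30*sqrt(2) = (h + 6)*(h + 5*sqrt(2))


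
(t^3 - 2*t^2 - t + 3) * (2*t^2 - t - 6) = 2*t^5 - 5*t^4 - 6*t^3 + 19*t^2 + 3*t - 18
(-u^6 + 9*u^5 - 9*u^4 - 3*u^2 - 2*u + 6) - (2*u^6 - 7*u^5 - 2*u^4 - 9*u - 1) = -3*u^6 + 16*u^5 - 7*u^4 - 3*u^2 + 7*u + 7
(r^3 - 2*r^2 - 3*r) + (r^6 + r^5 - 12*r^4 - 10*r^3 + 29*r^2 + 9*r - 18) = r^6 + r^5 - 12*r^4 - 9*r^3 + 27*r^2 + 6*r - 18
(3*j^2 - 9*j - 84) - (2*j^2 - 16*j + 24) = j^2 + 7*j - 108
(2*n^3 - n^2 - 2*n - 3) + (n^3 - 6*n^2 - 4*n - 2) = 3*n^3 - 7*n^2 - 6*n - 5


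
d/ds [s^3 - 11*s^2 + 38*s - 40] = 3*s^2 - 22*s + 38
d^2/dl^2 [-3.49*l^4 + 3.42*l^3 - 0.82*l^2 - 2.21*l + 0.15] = -41.88*l^2 + 20.52*l - 1.64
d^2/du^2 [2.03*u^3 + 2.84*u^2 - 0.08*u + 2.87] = 12.18*u + 5.68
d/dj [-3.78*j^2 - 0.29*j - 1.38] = -7.56*j - 0.29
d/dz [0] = 0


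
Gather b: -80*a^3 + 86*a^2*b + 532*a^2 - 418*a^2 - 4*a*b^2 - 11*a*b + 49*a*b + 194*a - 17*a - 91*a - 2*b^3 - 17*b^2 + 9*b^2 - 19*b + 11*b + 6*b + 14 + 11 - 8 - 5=-80*a^3 + 114*a^2 + 86*a - 2*b^3 + b^2*(-4*a - 8) + b*(86*a^2 + 38*a - 2) + 12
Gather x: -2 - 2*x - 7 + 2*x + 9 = 0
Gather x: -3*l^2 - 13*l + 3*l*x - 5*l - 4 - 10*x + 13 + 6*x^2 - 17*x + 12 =-3*l^2 - 18*l + 6*x^2 + x*(3*l - 27) + 21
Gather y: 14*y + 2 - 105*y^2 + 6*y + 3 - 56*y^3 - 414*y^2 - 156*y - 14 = -56*y^3 - 519*y^2 - 136*y - 9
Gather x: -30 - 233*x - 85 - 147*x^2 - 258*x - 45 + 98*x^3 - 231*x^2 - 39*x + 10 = 98*x^3 - 378*x^2 - 530*x - 150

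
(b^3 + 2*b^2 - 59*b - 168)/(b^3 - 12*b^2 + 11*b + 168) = (b + 7)/(b - 7)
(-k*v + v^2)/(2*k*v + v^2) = (-k + v)/(2*k + v)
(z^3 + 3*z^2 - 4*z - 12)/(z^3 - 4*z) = (z + 3)/z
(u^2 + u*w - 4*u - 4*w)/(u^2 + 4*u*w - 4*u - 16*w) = (u + w)/(u + 4*w)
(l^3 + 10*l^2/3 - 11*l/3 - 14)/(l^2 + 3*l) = l + 1/3 - 14/(3*l)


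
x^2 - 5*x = x*(x - 5)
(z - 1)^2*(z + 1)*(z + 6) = z^4 + 5*z^3 - 7*z^2 - 5*z + 6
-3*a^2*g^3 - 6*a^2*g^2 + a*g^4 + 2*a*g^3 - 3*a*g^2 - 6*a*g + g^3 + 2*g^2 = g*(-3*a + g)*(g + 2)*(a*g + 1)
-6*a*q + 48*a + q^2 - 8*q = (-6*a + q)*(q - 8)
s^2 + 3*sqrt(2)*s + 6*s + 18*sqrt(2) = (s + 6)*(s + 3*sqrt(2))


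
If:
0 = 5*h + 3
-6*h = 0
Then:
No Solution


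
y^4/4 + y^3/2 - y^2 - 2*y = y*(y/4 + 1/2)*(y - 2)*(y + 2)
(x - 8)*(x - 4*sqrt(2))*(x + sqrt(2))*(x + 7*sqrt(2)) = x^4 - 8*x^3 + 4*sqrt(2)*x^3 - 50*x^2 - 32*sqrt(2)*x^2 - 56*sqrt(2)*x + 400*x + 448*sqrt(2)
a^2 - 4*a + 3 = (a - 3)*(a - 1)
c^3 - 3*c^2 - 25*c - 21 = (c - 7)*(c + 1)*(c + 3)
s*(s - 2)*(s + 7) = s^3 + 5*s^2 - 14*s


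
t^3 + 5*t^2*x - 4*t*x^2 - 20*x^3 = (t - 2*x)*(t + 2*x)*(t + 5*x)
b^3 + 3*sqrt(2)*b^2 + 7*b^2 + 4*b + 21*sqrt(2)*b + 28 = (b + 7)*(b + sqrt(2))*(b + 2*sqrt(2))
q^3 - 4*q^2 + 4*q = q*(q - 2)^2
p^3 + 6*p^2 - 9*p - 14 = (p - 2)*(p + 1)*(p + 7)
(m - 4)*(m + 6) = m^2 + 2*m - 24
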